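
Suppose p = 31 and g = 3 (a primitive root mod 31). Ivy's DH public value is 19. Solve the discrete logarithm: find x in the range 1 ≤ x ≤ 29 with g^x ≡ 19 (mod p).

Try successive powers of 3 modulo 31:
3^1 ≡ 3
3^2 ≡ 9
3^3 ≡ 27
3^4 ≡ 19
Found: x = 4.

4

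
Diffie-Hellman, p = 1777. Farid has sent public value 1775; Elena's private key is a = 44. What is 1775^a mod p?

Shared key K = 1775^44 mod 1777.
1775^1 ≡ 1775 (mod 1777)
1775^2 = (1775^1)^2 ≡ 1775^2 = 3150625 ≡ 4 (mod 1777)
1775^4 = (1775^2)^2 ≡ 4^2 = 16 ≡ 16 (mod 1777)
1775^8 = (1775^4)^2 ≡ 16^2 = 256 ≡ 256 (mod 1777)
1775^16 = (1775^8)^2 ≡ 256^2 = 65536 ≡ 1564 (mod 1777)
1775^32 = (1775^16)^2 ≡ 1564^2 = 2446096 ≡ 944 (mod 1777)
1775^44 = 1775^32 · 1775^8 · 1775^4 ≡ 944 · 256 · 16 ≡ 1649 (mod 1777).

1649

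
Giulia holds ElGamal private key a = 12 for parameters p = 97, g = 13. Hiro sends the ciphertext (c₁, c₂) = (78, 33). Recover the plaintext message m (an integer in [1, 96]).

Shared mask s = c₁^a mod p = 78^12 mod 97.
78^1 ≡ 78 (mod 97)
78^2 = (78^1)^2 ≡ 78^2 = 6084 ≡ 70 (mod 97)
78^4 = (78^2)^2 ≡ 70^2 = 4900 ≡ 50 (mod 97)
78^8 = (78^4)^2 ≡ 50^2 = 2500 ≡ 75 (mod 97)
78^12 = 78^8 · 78^4 ≡ 75 · 50 ≡ 64 (mod 97).
So s = 64; s⁻¹ ≡ 47 (mod 97).
m = c₂ · s⁻¹ mod 97 = 33 · 47 mod 97 = 96.

96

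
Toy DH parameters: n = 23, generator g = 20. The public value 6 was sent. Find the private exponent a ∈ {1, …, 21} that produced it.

8

Try successive powers of 20 modulo 23:
20^1 ≡ 20
20^2 ≡ 9
20^3 ≡ 19
20^4 ≡ 12
20^5 ≡ 10
20^6 ≡ 16
20^7 ≡ 21
20^8 ≡ 6
Found: a = 8.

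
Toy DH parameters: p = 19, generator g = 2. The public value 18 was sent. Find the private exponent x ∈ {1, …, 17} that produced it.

9

Try successive powers of 2 modulo 19:
2^1 ≡ 2
2^2 ≡ 4
2^3 ≡ 8
2^4 ≡ 16
2^5 ≡ 13
2^6 ≡ 7
2^7 ≡ 14
2^8 ≡ 9
2^9 ≡ 18
Found: x = 9.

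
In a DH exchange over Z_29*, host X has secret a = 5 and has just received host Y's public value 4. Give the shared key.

Shared key K = 4^5 mod 29.
4^1 ≡ 4 (mod 29)
4^2 = (4^1)^2 ≡ 4^2 = 16 ≡ 16 (mod 29)
4^4 = (4^2)^2 ≡ 16^2 = 256 ≡ 24 (mod 29)
4^5 = 4^4 · 4^1 ≡ 24 · 4 ≡ 9 (mod 29).

9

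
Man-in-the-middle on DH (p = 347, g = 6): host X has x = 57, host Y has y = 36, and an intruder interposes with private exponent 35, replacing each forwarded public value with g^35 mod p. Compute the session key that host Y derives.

149

Host Y receives an intruder's public value M = 6^35 mod 347 instead of the honest one.
6^1 ≡ 6 (mod 347)
6^2 = (6^1)^2 ≡ 6^2 = 36 ≡ 36 (mod 347)
6^4 = (6^2)^2 ≡ 36^2 = 1296 ≡ 255 (mod 347)
6^8 = (6^4)^2 ≡ 255^2 = 65025 ≡ 136 (mod 347)
6^16 = (6^8)^2 ≡ 136^2 = 18496 ≡ 105 (mod 347)
6^32 = (6^16)^2 ≡ 105^2 = 11025 ≡ 268 (mod 347)
6^35 = 6^32 · 6^2 · 6^1 ≡ 268 · 36 · 6 ≡ 286 (mod 347).
So M = 286. Host Y computes K = M^36 mod 347.
286^1 ≡ 286 (mod 347)
286^2 = (286^1)^2 ≡ 286^2 = 81796 ≡ 251 (mod 347)
286^4 = (286^2)^2 ≡ 251^2 = 63001 ≡ 194 (mod 347)
286^8 = (286^4)^2 ≡ 194^2 = 37636 ≡ 160 (mod 347)
286^16 = (286^8)^2 ≡ 160^2 = 25600 ≡ 269 (mod 347)
286^32 = (286^16)^2 ≡ 269^2 = 72361 ≡ 185 (mod 347)
286^36 = 286^32 · 286^4 ≡ 185 · 194 ≡ 149 (mod 347).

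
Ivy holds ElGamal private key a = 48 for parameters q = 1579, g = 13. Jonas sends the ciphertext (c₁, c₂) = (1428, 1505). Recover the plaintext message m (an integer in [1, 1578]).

698

Shared mask s = c₁^a mod q = 1428^48 mod 1579.
1428^1 ≡ 1428 (mod 1579)
1428^2 = (1428^1)^2 ≡ 1428^2 = 2039184 ≡ 695 (mod 1579)
1428^4 = (1428^2)^2 ≡ 695^2 = 483025 ≡ 1430 (mod 1579)
1428^8 = (1428^4)^2 ≡ 1430^2 = 2044900 ≡ 95 (mod 1579)
1428^16 = (1428^8)^2 ≡ 95^2 = 9025 ≡ 1130 (mod 1579)
1428^32 = (1428^16)^2 ≡ 1130^2 = 1276900 ≡ 1068 (mod 1579)
1428^48 = 1428^32 · 1428^16 ≡ 1068 · 1130 ≡ 484 (mod 1579).
So s = 484; s⁻¹ ≡ 460 (mod 1579).
m = c₂ · s⁻¹ mod 1579 = 1505 · 460 mod 1579 = 698.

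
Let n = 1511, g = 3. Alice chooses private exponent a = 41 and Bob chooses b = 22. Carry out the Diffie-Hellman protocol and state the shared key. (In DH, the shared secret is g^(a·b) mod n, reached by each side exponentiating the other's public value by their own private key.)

Alice sends A = g^a mod n = 3^41 mod 1511.
3^1 ≡ 3 (mod 1511)
3^2 = (3^1)^2 ≡ 3^2 = 9 ≡ 9 (mod 1511)
3^4 = (3^2)^2 ≡ 9^2 = 81 ≡ 81 (mod 1511)
3^8 = (3^4)^2 ≡ 81^2 = 6561 ≡ 517 (mod 1511)
3^16 = (3^8)^2 ≡ 517^2 = 267289 ≡ 1353 (mod 1511)
3^32 = (3^16)^2 ≡ 1353^2 = 1830609 ≡ 788 (mod 1511)
3^41 = 3^32 · 3^8 · 3^1 ≡ 788 · 517 · 3 ≡ 1300 (mod 1511).
So A = 1300. Bob then computes K = A^b mod n = 1300^22 mod 1511.
1300^1 ≡ 1300 (mod 1511)
1300^2 = (1300^1)^2 ≡ 1300^2 = 1690000 ≡ 702 (mod 1511)
1300^4 = (1300^2)^2 ≡ 702^2 = 492804 ≡ 218 (mod 1511)
1300^8 = (1300^4)^2 ≡ 218^2 = 47524 ≡ 683 (mod 1511)
1300^16 = (1300^8)^2 ≡ 683^2 = 466489 ≡ 1101 (mod 1511)
1300^22 = 1300^16 · 1300^4 · 1300^2 ≡ 1101 · 218 · 702 ≡ 1026 (mod 1511).

1026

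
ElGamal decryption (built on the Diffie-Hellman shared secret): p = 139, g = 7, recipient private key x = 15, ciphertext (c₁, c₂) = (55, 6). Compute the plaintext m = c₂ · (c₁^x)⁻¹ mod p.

Shared mask s = c₁^x mod p = 55^15 mod 139.
55^1 ≡ 55 (mod 139)
55^2 = (55^1)^2 ≡ 55^2 = 3025 ≡ 106 (mod 139)
55^4 = (55^2)^2 ≡ 106^2 = 11236 ≡ 116 (mod 139)
55^8 = (55^4)^2 ≡ 116^2 = 13456 ≡ 112 (mod 139)
55^15 = 55^8 · 55^4 · 55^2 · 55^1 ≡ 112 · 116 · 106 · 55 ≡ 36 (mod 139).
So s = 36; s⁻¹ ≡ 112 (mod 139).
m = c₂ · s⁻¹ mod 139 = 6 · 112 mod 139 = 116.

116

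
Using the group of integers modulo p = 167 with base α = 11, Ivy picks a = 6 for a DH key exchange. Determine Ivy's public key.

Public value = 11^6 (mod 167).
11^1 ≡ 11 (mod 167)
11^2 = (11^1)^2 ≡ 11^2 = 121 ≡ 121 (mod 167)
11^4 = (11^2)^2 ≡ 121^2 = 14641 ≡ 112 (mod 167)
11^6 = 11^4 · 11^2 ≡ 112 · 121 ≡ 25 (mod 167).

25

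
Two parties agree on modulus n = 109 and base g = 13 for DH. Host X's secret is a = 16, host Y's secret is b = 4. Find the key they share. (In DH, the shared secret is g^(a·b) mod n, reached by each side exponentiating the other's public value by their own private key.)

Host X sends A = g^a mod n = 13^16 mod 109.
13^1 ≡ 13 (mod 109)
13^2 = (13^1)^2 ≡ 13^2 = 169 ≡ 60 (mod 109)
13^4 = (13^2)^2 ≡ 60^2 = 3600 ≡ 3 (mod 109)
13^8 = (13^4)^2 ≡ 3^2 = 9 ≡ 9 (mod 109)
13^16 = (13^8)^2 ≡ 9^2 = 81 ≡ 81 (mod 109)
So A = 81. Host Y then computes K = A^b mod n = 81^4 mod 109.
81^1 ≡ 81 (mod 109)
81^2 = (81^1)^2 ≡ 81^2 = 6561 ≡ 21 (mod 109)
81^4 = (81^2)^2 ≡ 21^2 = 441 ≡ 5 (mod 109)

5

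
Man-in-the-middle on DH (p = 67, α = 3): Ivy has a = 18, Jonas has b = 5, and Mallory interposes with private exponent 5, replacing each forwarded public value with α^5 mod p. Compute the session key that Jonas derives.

27

Jonas receives Mallory's public value M = 3^5 mod 67 instead of the honest one.
3^1 ≡ 3 (mod 67)
3^2 = (3^1)^2 ≡ 3^2 = 9 ≡ 9 (mod 67)
3^4 = (3^2)^2 ≡ 9^2 = 81 ≡ 14 (mod 67)
3^5 = 3^4 · 3^1 ≡ 14 · 3 ≡ 42 (mod 67).
So M = 42. Jonas computes K = M^5 mod 67.
42^1 ≡ 42 (mod 67)
42^2 = (42^1)^2 ≡ 42^2 = 1764 ≡ 22 (mod 67)
42^4 = (42^2)^2 ≡ 22^2 = 484 ≡ 15 (mod 67)
42^5 = 42^4 · 42^1 ≡ 15 · 42 ≡ 27 (mod 67).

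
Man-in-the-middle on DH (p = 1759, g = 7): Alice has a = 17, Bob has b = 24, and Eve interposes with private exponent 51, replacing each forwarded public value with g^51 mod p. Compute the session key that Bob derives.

Bob receives Eve's public value M = 7^51 mod 1759 instead of the honest one.
7^1 ≡ 7 (mod 1759)
7^2 = (7^1)^2 ≡ 7^2 = 49 ≡ 49 (mod 1759)
7^4 = (7^2)^2 ≡ 49^2 = 2401 ≡ 642 (mod 1759)
7^8 = (7^4)^2 ≡ 642^2 = 412164 ≡ 558 (mod 1759)
7^16 = (7^8)^2 ≡ 558^2 = 311364 ≡ 21 (mod 1759)
7^32 = (7^16)^2 ≡ 21^2 = 441 ≡ 441 (mod 1759)
7^51 = 7^32 · 7^16 · 7^2 · 7^1 ≡ 441 · 21 · 49 · 7 ≡ 1528 (mod 1759).
So M = 1528. Bob computes K = M^24 mod 1759.
1528^1 ≡ 1528 (mod 1759)
1528^2 = (1528^1)^2 ≡ 1528^2 = 2334784 ≡ 591 (mod 1759)
1528^4 = (1528^2)^2 ≡ 591^2 = 349281 ≡ 999 (mod 1759)
1528^8 = (1528^4)^2 ≡ 999^2 = 998001 ≡ 648 (mod 1759)
1528^16 = (1528^8)^2 ≡ 648^2 = 419904 ≡ 1262 (mod 1759)
1528^24 = 1528^16 · 1528^8 ≡ 1262 · 648 ≡ 1600 (mod 1759).

1600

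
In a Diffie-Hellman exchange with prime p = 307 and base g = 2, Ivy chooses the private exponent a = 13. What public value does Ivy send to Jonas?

Public value = 2^13 mod 307.
2^1 ≡ 2 (mod 307)
2^2 = (2^1)^2 ≡ 2^2 = 4 ≡ 4 (mod 307)
2^4 = (2^2)^2 ≡ 4^2 = 16 ≡ 16 (mod 307)
2^8 = (2^4)^2 ≡ 16^2 = 256 ≡ 256 (mod 307)
2^13 = 2^8 · 2^4 · 2^1 ≡ 256 · 16 · 2 ≡ 210 (mod 307).

210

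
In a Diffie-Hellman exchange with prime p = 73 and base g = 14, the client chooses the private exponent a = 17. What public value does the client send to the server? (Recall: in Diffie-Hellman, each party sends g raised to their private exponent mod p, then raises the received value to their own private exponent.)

28

Public value = 14^17 (mod 73).
14^1 ≡ 14 (mod 73)
14^2 = (14^1)^2 ≡ 14^2 = 196 ≡ 50 (mod 73)
14^4 = (14^2)^2 ≡ 50^2 = 2500 ≡ 18 (mod 73)
14^8 = (14^4)^2 ≡ 18^2 = 324 ≡ 32 (mod 73)
14^16 = (14^8)^2 ≡ 32^2 = 1024 ≡ 2 (mod 73)
14^17 = 14^16 · 14^1 ≡ 2 · 14 ≡ 28 (mod 73).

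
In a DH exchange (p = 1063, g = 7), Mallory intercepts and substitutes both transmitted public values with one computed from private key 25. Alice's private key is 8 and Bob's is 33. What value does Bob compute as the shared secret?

719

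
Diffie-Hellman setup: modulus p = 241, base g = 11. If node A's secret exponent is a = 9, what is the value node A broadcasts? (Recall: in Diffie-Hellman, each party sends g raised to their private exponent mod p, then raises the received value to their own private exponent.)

76

Public value = 11^9 (mod 241).
11^1 ≡ 11 (mod 241)
11^2 = (11^1)^2 ≡ 11^2 = 121 ≡ 121 (mod 241)
11^4 = (11^2)^2 ≡ 121^2 = 14641 ≡ 181 (mod 241)
11^8 = (11^4)^2 ≡ 181^2 = 32761 ≡ 226 (mod 241)
11^9 = 11^8 · 11^1 ≡ 226 · 11 ≡ 76 (mod 241).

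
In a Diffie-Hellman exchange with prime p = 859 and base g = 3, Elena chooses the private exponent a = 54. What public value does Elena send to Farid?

Public value = 3^{54} \pmod{859}.
3^1 ≡ 3 (mod 859)
3^2 = (3^1)^2 ≡ 3^2 = 9 ≡ 9 (mod 859)
3^4 = (3^2)^2 ≡ 9^2 = 81 ≡ 81 (mod 859)
3^8 = (3^4)^2 ≡ 81^2 = 6561 ≡ 548 (mod 859)
3^16 = (3^8)^2 ≡ 548^2 = 300304 ≡ 513 (mod 859)
3^32 = (3^16)^2 ≡ 513^2 = 263169 ≡ 315 (mod 859)
3^54 = 3^32 · 3^16 · 3^4 · 3^2 ≡ 315 · 513 · 81 · 9 ≡ 354 (mod 859).

354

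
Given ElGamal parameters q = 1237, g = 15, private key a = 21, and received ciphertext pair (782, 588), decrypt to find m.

1076

Shared mask s = c₁^a mod q = 782^21 mod 1237.
782^1 ≡ 782 (mod 1237)
782^2 = (782^1)^2 ≡ 782^2 = 611524 ≡ 446 (mod 1237)
782^4 = (782^2)^2 ≡ 446^2 = 198916 ≡ 996 (mod 1237)
782^8 = (782^4)^2 ≡ 996^2 = 992016 ≡ 1179 (mod 1237)
782^16 = (782^8)^2 ≡ 1179^2 = 1390041 ≡ 890 (mod 1237)
782^21 = 782^16 · 782^4 · 782^1 ≡ 890 · 996 · 782 ≡ 1072 (mod 1237).
So s = 1072; s⁻¹ ≡ 1222 (mod 1237).
m = c₂ · s⁻¹ mod 1237 = 588 · 1222 mod 1237 = 1076.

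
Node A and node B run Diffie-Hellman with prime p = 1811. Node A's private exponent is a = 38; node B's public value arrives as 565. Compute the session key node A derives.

Shared key K = 565^38 mod 1811.
565^1 ≡ 565 (mod 1811)
565^2 = (565^1)^2 ≡ 565^2 = 319225 ≡ 489 (mod 1811)
565^4 = (565^2)^2 ≡ 489^2 = 239121 ≡ 69 (mod 1811)
565^8 = (565^4)^2 ≡ 69^2 = 4761 ≡ 1139 (mod 1811)
565^16 = (565^8)^2 ≡ 1139^2 = 1297321 ≡ 645 (mod 1811)
565^32 = (565^16)^2 ≡ 645^2 = 416025 ≡ 1306 (mod 1811)
565^38 = 565^32 · 565^4 · 565^2 ≡ 1306 · 69 · 489 ≡ 494 (mod 1811).

494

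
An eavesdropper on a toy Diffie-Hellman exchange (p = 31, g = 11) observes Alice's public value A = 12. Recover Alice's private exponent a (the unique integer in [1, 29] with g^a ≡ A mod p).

23

Try successive powers of 11 modulo 31:
11^1 ≡ 11
11^2 ≡ 28
11^3 ≡ 29
11^4 ≡ 9
11^5 ≡ 6
11^6 ≡ 4
11^7 ≡ 13
11^8 ≡ 19
11^9 ≡ 23
11^10 ≡ 5
11^11 ≡ 24
11^12 ≡ 16
11^13 ≡ 21
11^14 ≡ 14
11^15 ≡ 30
11^16 ≡ 20
11^17 ≡ 3
11^18 ≡ 2
11^19 ≡ 22
11^20 ≡ 25
11^21 ≡ 27
11^22 ≡ 18
11^23 ≡ 12
Found: a = 23.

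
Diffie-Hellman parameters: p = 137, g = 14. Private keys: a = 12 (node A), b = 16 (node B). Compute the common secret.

Node B sends B = g^b mod p = 14^16 mod 137.
14^1 ≡ 14 (mod 137)
14^2 = (14^1)^2 ≡ 14^2 = 196 ≡ 59 (mod 137)
14^4 = (14^2)^2 ≡ 59^2 = 3481 ≡ 56 (mod 137)
14^8 = (14^4)^2 ≡ 56^2 = 3136 ≡ 122 (mod 137)
14^16 = (14^8)^2 ≡ 122^2 = 14884 ≡ 88 (mod 137)
So B = 88. Node A then computes K = B^a mod p = 88^12 mod 137.
88^1 ≡ 88 (mod 137)
88^2 = (88^1)^2 ≡ 88^2 = 7744 ≡ 72 (mod 137)
88^4 = (88^2)^2 ≡ 72^2 = 5184 ≡ 115 (mod 137)
88^8 = (88^4)^2 ≡ 115^2 = 13225 ≡ 73 (mod 137)
88^12 = 88^8 · 88^4 ≡ 73 · 115 ≡ 38 (mod 137).

38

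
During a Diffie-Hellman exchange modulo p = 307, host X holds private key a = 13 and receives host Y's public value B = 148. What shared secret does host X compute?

Shared key K = 148^13 mod 307.
148^1 ≡ 148 (mod 307)
148^2 = (148^1)^2 ≡ 148^2 = 21904 ≡ 107 (mod 307)
148^4 = (148^2)^2 ≡ 107^2 = 11449 ≡ 90 (mod 307)
148^8 = (148^4)^2 ≡ 90^2 = 8100 ≡ 118 (mod 307)
148^13 = 148^8 · 148^4 · 148^1 ≡ 118 · 90 · 148 ≡ 227 (mod 307).

227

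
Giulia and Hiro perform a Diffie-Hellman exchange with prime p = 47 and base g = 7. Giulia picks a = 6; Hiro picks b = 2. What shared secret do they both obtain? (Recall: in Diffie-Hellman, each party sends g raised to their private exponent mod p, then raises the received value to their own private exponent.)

17

Giulia sends A = g^a mod p = 7^6 mod 47.
7^1 ≡ 7 (mod 47)
7^2 = (7^1)^2 ≡ 7^2 = 49 ≡ 2 (mod 47)
7^4 = (7^2)^2 ≡ 2^2 = 4 ≡ 4 (mod 47)
7^6 = 7^4 · 7^2 ≡ 4 · 2 ≡ 8 (mod 47).
So A = 8. Hiro then computes K = A^b mod p = 8^2 mod 47.
8^1 ≡ 8 (mod 47)
8^2 = (8^1)^2 ≡ 8^2 = 64 ≡ 17 (mod 47)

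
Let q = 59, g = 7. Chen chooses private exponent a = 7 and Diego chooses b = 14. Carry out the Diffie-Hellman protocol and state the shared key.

35

Diego sends B = g^b mod q = 7^14 mod 59.
7^1 ≡ 7 (mod 59)
7^2 = (7^1)^2 ≡ 7^2 = 49 ≡ 49 (mod 59)
7^4 = (7^2)^2 ≡ 49^2 = 2401 ≡ 41 (mod 59)
7^8 = (7^4)^2 ≡ 41^2 = 1681 ≡ 29 (mod 59)
7^14 = 7^8 · 7^4 · 7^2 ≡ 29 · 41 · 49 ≡ 28 (mod 59).
So B = 28. Chen then computes K = B^a mod q = 28^7 mod 59.
28^1 ≡ 28 (mod 59)
28^2 = (28^1)^2 ≡ 28^2 = 784 ≡ 17 (mod 59)
28^4 = (28^2)^2 ≡ 17^2 = 289 ≡ 53 (mod 59)
28^7 = 28^4 · 28^2 · 28^1 ≡ 53 · 17 · 28 ≡ 35 (mod 59).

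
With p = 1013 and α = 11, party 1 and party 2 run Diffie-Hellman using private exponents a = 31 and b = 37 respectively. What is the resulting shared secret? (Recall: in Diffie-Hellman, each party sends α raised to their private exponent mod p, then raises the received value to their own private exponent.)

Party 2 sends B = α^b mod p = 11^37 mod 1013.
11^1 ≡ 11 (mod 1013)
11^2 = (11^1)^2 ≡ 11^2 = 121 ≡ 121 (mod 1013)
11^4 = (11^2)^2 ≡ 121^2 = 14641 ≡ 459 (mod 1013)
11^8 = (11^4)^2 ≡ 459^2 = 210681 ≡ 990 (mod 1013)
11^16 = (11^8)^2 ≡ 990^2 = 980100 ≡ 529 (mod 1013)
11^32 = (11^16)^2 ≡ 529^2 = 279841 ≡ 253 (mod 1013)
11^37 = 11^32 · 11^4 · 11^1 ≡ 253 · 459 · 11 ≡ 4 (mod 1013).
So B = 4. Party 1 then computes K = B^a mod p = 4^31 mod 1013.
4^1 ≡ 4 (mod 1013)
4^2 = (4^1)^2 ≡ 4^2 = 16 ≡ 16 (mod 1013)
4^4 = (4^2)^2 ≡ 16^2 = 256 ≡ 256 (mod 1013)
4^8 = (4^4)^2 ≡ 256^2 = 65536 ≡ 704 (mod 1013)
4^16 = (4^8)^2 ≡ 704^2 = 495616 ≡ 259 (mod 1013)
4^31 = 4^16 · 4^8 · 4^4 · 4^2 · 4^1 ≡ 259 · 704 · 256 · 16 · 4 ≡ 309 (mod 1013).

309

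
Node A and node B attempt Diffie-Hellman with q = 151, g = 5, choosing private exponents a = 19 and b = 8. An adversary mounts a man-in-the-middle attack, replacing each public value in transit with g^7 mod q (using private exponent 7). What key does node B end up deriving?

39

Node B receives an adversary's public value M = 5^7 mod 151 instead of the honest one.
5^1 ≡ 5 (mod 151)
5^2 = (5^1)^2 ≡ 5^2 = 25 ≡ 25 (mod 151)
5^4 = (5^2)^2 ≡ 25^2 = 625 ≡ 21 (mod 151)
5^7 = 5^4 · 5^2 · 5^1 ≡ 21 · 25 · 5 ≡ 58 (mod 151).
So M = 58. Node B computes K = M^8 mod 151.
58^1 ≡ 58 (mod 151)
58^2 = (58^1)^2 ≡ 58^2 = 3364 ≡ 42 (mod 151)
58^4 = (58^2)^2 ≡ 42^2 = 1764 ≡ 103 (mod 151)
58^8 = (58^4)^2 ≡ 103^2 = 10609 ≡ 39 (mod 151)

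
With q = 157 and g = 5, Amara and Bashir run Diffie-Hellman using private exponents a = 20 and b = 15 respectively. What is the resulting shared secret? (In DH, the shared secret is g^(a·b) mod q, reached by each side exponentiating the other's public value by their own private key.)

93

Bashir sends B = g^b mod q = 5^15 mod 157.
5^1 ≡ 5 (mod 157)
5^2 = (5^1)^2 ≡ 5^2 = 25 ≡ 25 (mod 157)
5^4 = (5^2)^2 ≡ 25^2 = 625 ≡ 154 (mod 157)
5^8 = (5^4)^2 ≡ 154^2 = 23716 ≡ 9 (mod 157)
5^15 = 5^8 · 5^4 · 5^2 · 5^1 ≡ 9 · 154 · 25 · 5 ≡ 79 (mod 157).
So B = 79. Amara then computes K = B^a mod q = 79^20 mod 157.
79^1 ≡ 79 (mod 157)
79^2 = (79^1)^2 ≡ 79^2 = 6241 ≡ 118 (mod 157)
79^4 = (79^2)^2 ≡ 118^2 = 13924 ≡ 108 (mod 157)
79^8 = (79^4)^2 ≡ 108^2 = 11664 ≡ 46 (mod 157)
79^16 = (79^8)^2 ≡ 46^2 = 2116 ≡ 75 (mod 157)
79^20 = 79^16 · 79^4 ≡ 75 · 108 ≡ 93 (mod 157).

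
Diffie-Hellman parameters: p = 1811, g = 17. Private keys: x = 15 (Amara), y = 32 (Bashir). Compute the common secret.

1797

Bashir sends B = g^y mod p = 17^32 mod 1811.
17^1 ≡ 17 (mod 1811)
17^2 = (17^1)^2 ≡ 17^2 = 289 ≡ 289 (mod 1811)
17^4 = (17^2)^2 ≡ 289^2 = 83521 ≡ 215 (mod 1811)
17^8 = (17^4)^2 ≡ 215^2 = 46225 ≡ 950 (mod 1811)
17^16 = (17^8)^2 ≡ 950^2 = 902500 ≡ 622 (mod 1811)
17^32 = (17^16)^2 ≡ 622^2 = 386884 ≡ 1141 (mod 1811)
So B = 1141. Amara then computes K = B^x mod p = 1141^15 mod 1811.
1141^1 ≡ 1141 (mod 1811)
1141^2 = (1141^1)^2 ≡ 1141^2 = 1301881 ≡ 1583 (mod 1811)
1141^4 = (1141^2)^2 ≡ 1583^2 = 2505889 ≡ 1276 (mod 1811)
1141^8 = (1141^4)^2 ≡ 1276^2 = 1628176 ≡ 87 (mod 1811)
1141^15 = 1141^8 · 1141^4 · 1141^2 · 1141^1 ≡ 87 · 1276 · 1583 · 1141 ≡ 1797 (mod 1811).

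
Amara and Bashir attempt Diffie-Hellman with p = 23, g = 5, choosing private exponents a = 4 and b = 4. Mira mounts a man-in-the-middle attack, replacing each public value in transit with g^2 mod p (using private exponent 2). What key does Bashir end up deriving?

16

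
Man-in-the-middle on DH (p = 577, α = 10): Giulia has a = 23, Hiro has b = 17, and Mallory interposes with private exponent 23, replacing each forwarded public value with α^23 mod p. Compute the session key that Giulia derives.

Giulia receives Mallory's public value M = 10^23 mod 577 instead of the honest one.
10^1 ≡ 10 (mod 577)
10^2 = (10^1)^2 ≡ 10^2 = 100 ≡ 100 (mod 577)
10^4 = (10^2)^2 ≡ 100^2 = 10000 ≡ 191 (mod 577)
10^8 = (10^4)^2 ≡ 191^2 = 36481 ≡ 130 (mod 577)
10^16 = (10^8)^2 ≡ 130^2 = 16900 ≡ 167 (mod 577)
10^23 = 10^16 · 10^4 · 10^2 · 10^1 ≡ 167 · 191 · 100 · 10 ≡ 440 (mod 577).
So M = 440. Giulia computes K = M^23 mod 577.
440^1 ≡ 440 (mod 577)
440^2 = (440^1)^2 ≡ 440^2 = 193600 ≡ 305 (mod 577)
440^4 = (440^2)^2 ≡ 305^2 = 93025 ≡ 128 (mod 577)
440^8 = (440^4)^2 ≡ 128^2 = 16384 ≡ 228 (mod 577)
440^16 = (440^8)^2 ≡ 228^2 = 51984 ≡ 54 (mod 577)
440^23 = 440^16 · 440^4 · 440^2 · 440^1 ≡ 54 · 128 · 305 · 440 ≡ 7 (mod 577).

7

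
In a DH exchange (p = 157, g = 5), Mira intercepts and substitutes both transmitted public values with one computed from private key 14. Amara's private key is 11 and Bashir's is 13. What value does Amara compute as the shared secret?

Amara receives Mira's public value M = 5^14 mod 157 instead of the honest one.
5^1 ≡ 5 (mod 157)
5^2 = (5^1)^2 ≡ 5^2 = 25 ≡ 25 (mod 157)
5^4 = (5^2)^2 ≡ 25^2 = 625 ≡ 154 (mod 157)
5^8 = (5^4)^2 ≡ 154^2 = 23716 ≡ 9 (mod 157)
5^14 = 5^8 · 5^4 · 5^2 ≡ 9 · 154 · 25 ≡ 110 (mod 157).
So M = 110. Amara computes K = M^11 mod 157.
110^1 ≡ 110 (mod 157)
110^2 = (110^1)^2 ≡ 110^2 = 12100 ≡ 11 (mod 157)
110^4 = (110^2)^2 ≡ 11^2 = 121 ≡ 121 (mod 157)
110^8 = (110^4)^2 ≡ 121^2 = 14641 ≡ 40 (mod 157)
110^11 = 110^8 · 110^2 · 110^1 ≡ 40 · 11 · 110 ≡ 44 (mod 157).

44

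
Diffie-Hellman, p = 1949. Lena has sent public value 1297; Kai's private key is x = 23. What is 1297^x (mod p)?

1733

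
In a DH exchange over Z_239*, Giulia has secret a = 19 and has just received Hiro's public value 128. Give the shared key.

132

Shared key K = 128^19 mod 239.
128^1 ≡ 128 (mod 239)
128^2 = (128^1)^2 ≡ 128^2 = 16384 ≡ 132 (mod 239)
128^4 = (128^2)^2 ≡ 132^2 = 17424 ≡ 216 (mod 239)
128^8 = (128^4)^2 ≡ 216^2 = 46656 ≡ 51 (mod 239)
128^16 = (128^8)^2 ≡ 51^2 = 2601 ≡ 211 (mod 239)
128^19 = 128^16 · 128^2 · 128^1 ≡ 211 · 132 · 128 ≡ 132 (mod 239).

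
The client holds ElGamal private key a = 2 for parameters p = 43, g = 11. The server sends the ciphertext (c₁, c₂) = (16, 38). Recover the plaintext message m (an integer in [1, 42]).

24

Shared mask s = c₁^a mod p = 16^2 mod 43.
16^1 ≡ 16 (mod 43)
16^2 = (16^1)^2 ≡ 16^2 = 256 ≡ 41 (mod 43)
So s = 41; s⁻¹ ≡ 21 (mod 43).
m = c₂ · s⁻¹ mod 43 = 38 · 21 mod 43 = 24.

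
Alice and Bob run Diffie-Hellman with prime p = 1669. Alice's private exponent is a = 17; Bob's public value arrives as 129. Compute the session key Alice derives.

Shared key K = 129^17 mod 1669.
129^1 ≡ 129 (mod 1669)
129^2 = (129^1)^2 ≡ 129^2 = 16641 ≡ 1620 (mod 1669)
129^4 = (129^2)^2 ≡ 1620^2 = 2624400 ≡ 732 (mod 1669)
129^8 = (129^4)^2 ≡ 732^2 = 535824 ≡ 75 (mod 1669)
129^16 = (129^8)^2 ≡ 75^2 = 5625 ≡ 618 (mod 1669)
129^17 = 129^16 · 129^1 ≡ 618 · 129 ≡ 1279 (mod 1669).

1279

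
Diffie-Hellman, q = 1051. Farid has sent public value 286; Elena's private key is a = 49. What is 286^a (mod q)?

710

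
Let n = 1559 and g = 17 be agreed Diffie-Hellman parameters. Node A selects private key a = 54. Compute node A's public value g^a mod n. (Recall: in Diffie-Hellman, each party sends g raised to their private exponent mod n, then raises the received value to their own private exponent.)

1341

Public value = 17^54 mod 1559.
17^1 ≡ 17 (mod 1559)
17^2 = (17^1)^2 ≡ 17^2 = 289 ≡ 289 (mod 1559)
17^4 = (17^2)^2 ≡ 289^2 = 83521 ≡ 894 (mod 1559)
17^8 = (17^4)^2 ≡ 894^2 = 799236 ≡ 1028 (mod 1559)
17^16 = (17^8)^2 ≡ 1028^2 = 1056784 ≡ 1341 (mod 1559)
17^32 = (17^16)^2 ≡ 1341^2 = 1798281 ≡ 754 (mod 1559)
17^54 = 17^32 · 17^16 · 17^4 · 17^2 ≡ 754 · 1341 · 894 · 289 ≡ 1341 (mod 1559).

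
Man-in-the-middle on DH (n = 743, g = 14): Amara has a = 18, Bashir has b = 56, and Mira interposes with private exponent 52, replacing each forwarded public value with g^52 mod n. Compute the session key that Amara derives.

Amara receives Mira's public value M = 14^52 mod 743 instead of the honest one.
14^1 ≡ 14 (mod 743)
14^2 = (14^1)^2 ≡ 14^2 = 196 ≡ 196 (mod 743)
14^4 = (14^2)^2 ≡ 196^2 = 38416 ≡ 523 (mod 743)
14^8 = (14^4)^2 ≡ 523^2 = 273529 ≡ 105 (mod 743)
14^16 = (14^8)^2 ≡ 105^2 = 11025 ≡ 623 (mod 743)
14^32 = (14^16)^2 ≡ 623^2 = 388129 ≡ 283 (mod 743)
14^52 = 14^32 · 14^16 · 14^4 ≡ 283 · 623 · 523 ≡ 335 (mod 743).
So M = 335. Amara computes K = M^18 mod 743.
335^1 ≡ 335 (mod 743)
335^2 = (335^1)^2 ≡ 335^2 = 112225 ≡ 32 (mod 743)
335^4 = (335^2)^2 ≡ 32^2 = 1024 ≡ 281 (mod 743)
335^8 = (335^4)^2 ≡ 281^2 = 78961 ≡ 203 (mod 743)
335^16 = (335^8)^2 ≡ 203^2 = 41209 ≡ 344 (mod 743)
335^18 = 335^16 · 335^2 ≡ 344 · 32 ≡ 606 (mod 743).

606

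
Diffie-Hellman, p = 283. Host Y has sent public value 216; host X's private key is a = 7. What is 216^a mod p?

204

Shared key K = 216^7 mod 283.
216^1 ≡ 216 (mod 283)
216^2 = (216^1)^2 ≡ 216^2 = 46656 ≡ 244 (mod 283)
216^4 = (216^2)^2 ≡ 244^2 = 59536 ≡ 106 (mod 283)
216^7 = 216^4 · 216^2 · 216^1 ≡ 106 · 244 · 216 ≡ 204 (mod 283).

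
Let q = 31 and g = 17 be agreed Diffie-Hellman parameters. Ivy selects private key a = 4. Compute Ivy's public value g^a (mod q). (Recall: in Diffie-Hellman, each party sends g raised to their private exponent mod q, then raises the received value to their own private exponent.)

7

Public value = 17^4 (mod 31).
17^1 ≡ 17 (mod 31)
17^2 = (17^1)^2 ≡ 17^2 = 289 ≡ 10 (mod 31)
17^4 = (17^2)^2 ≡ 10^2 = 100 ≡ 7 (mod 31)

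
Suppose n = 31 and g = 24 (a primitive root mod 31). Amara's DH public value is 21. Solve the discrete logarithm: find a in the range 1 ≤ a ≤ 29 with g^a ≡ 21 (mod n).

23

Try successive powers of 24 modulo 31:
24^1 ≡ 24
24^2 ≡ 18
24^3 ≡ 29
24^4 ≡ 14
24^5 ≡ 26
24^6 ≡ 4
24^7 ≡ 3
24^8 ≡ 10
24^9 ≡ 23
24^10 ≡ 25
24^11 ≡ 11
24^12 ≡ 16
24^13 ≡ 12
24^14 ≡ 9
24^15 ≡ 30
24^16 ≡ 7
24^17 ≡ 13
24^18 ≡ 2
24^19 ≡ 17
24^20 ≡ 5
24^21 ≡ 27
24^22 ≡ 28
24^23 ≡ 21
Found: a = 23.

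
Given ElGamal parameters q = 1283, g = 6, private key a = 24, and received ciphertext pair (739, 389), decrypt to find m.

375

Shared mask s = c₁^a mod q = 739^24 mod 1283.
739^1 ≡ 739 (mod 1283)
739^2 = (739^1)^2 ≡ 739^2 = 546121 ≡ 846 (mod 1283)
739^4 = (739^2)^2 ≡ 846^2 = 715716 ≡ 1085 (mod 1283)
739^8 = (739^4)^2 ≡ 1085^2 = 1177225 ≡ 714 (mod 1283)
739^16 = (739^8)^2 ≡ 714^2 = 509796 ≡ 445 (mod 1283)
739^24 = 739^16 · 739^8 ≡ 445 · 714 ≡ 829 (mod 1283).
So s = 829; s⁻¹ ≡ 1218 (mod 1283).
m = c₂ · s⁻¹ mod 1283 = 389 · 1218 mod 1283 = 375.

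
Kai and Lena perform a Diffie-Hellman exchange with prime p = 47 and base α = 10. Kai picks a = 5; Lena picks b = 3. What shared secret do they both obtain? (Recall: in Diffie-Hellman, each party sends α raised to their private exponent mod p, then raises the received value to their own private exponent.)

40

Lena sends B = α^b mod p = 10^3 mod 47.
10^1 ≡ 10 (mod 47)
10^2 = (10^1)^2 ≡ 10^2 = 100 ≡ 6 (mod 47)
10^3 = 10^2 · 10^1 ≡ 6 · 10 ≡ 13 (mod 47).
So B = 13. Kai then computes K = B^a mod p = 13^5 mod 47.
13^1 ≡ 13 (mod 47)
13^2 = (13^1)^2 ≡ 13^2 = 169 ≡ 28 (mod 47)
13^4 = (13^2)^2 ≡ 28^2 = 784 ≡ 32 (mod 47)
13^5 = 13^4 · 13^1 ≡ 32 · 13 ≡ 40 (mod 47).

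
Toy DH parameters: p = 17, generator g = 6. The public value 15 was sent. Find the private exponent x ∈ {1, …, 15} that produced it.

10

Try successive powers of 6 modulo 17:
6^1 ≡ 6
6^2 ≡ 2
6^3 ≡ 12
6^4 ≡ 4
6^5 ≡ 7
6^6 ≡ 8
6^7 ≡ 14
6^8 ≡ 16
6^9 ≡ 11
6^10 ≡ 15
Found: x = 10.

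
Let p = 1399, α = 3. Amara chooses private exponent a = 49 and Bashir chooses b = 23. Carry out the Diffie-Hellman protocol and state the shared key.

977

Amara sends A = α^a mod p = 3^49 mod 1399.
3^1 ≡ 3 (mod 1399)
3^2 = (3^1)^2 ≡ 3^2 = 9 ≡ 9 (mod 1399)
3^4 = (3^2)^2 ≡ 9^2 = 81 ≡ 81 (mod 1399)
3^8 = (3^4)^2 ≡ 81^2 = 6561 ≡ 965 (mod 1399)
3^16 = (3^8)^2 ≡ 965^2 = 931225 ≡ 890 (mod 1399)
3^32 = (3^16)^2 ≡ 890^2 = 792100 ≡ 266 (mod 1399)
3^49 = 3^32 · 3^16 · 3^1 ≡ 266 · 890 · 3 ≡ 927 (mod 1399).
So A = 927. Bashir then computes K = A^b mod p = 927^23 mod 1399.
927^1 ≡ 927 (mod 1399)
927^2 = (927^1)^2 ≡ 927^2 = 859329 ≡ 343 (mod 1399)
927^4 = (927^2)^2 ≡ 343^2 = 117649 ≡ 133 (mod 1399)
927^8 = (927^4)^2 ≡ 133^2 = 17689 ≡ 901 (mod 1399)
927^16 = (927^8)^2 ≡ 901^2 = 811801 ≡ 381 (mod 1399)
927^23 = 927^16 · 927^4 · 927^2 · 927^1 ≡ 381 · 133 · 343 · 927 ≡ 977 (mod 1399).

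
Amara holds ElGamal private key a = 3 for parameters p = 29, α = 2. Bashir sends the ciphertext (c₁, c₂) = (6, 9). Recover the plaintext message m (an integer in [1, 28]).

23

Shared mask s = c₁^a mod p = 6^3 mod 29.
6^1 ≡ 6 (mod 29)
6^2 = (6^1)^2 ≡ 6^2 = 36 ≡ 7 (mod 29)
6^3 = 6^2 · 6^1 ≡ 7 · 6 ≡ 13 (mod 29).
So s = 13; s⁻¹ ≡ 9 (mod 29).
m = c₂ · s⁻¹ mod 29 = 9 · 9 mod 29 = 23.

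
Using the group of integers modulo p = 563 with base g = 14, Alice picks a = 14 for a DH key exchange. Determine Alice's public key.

191

Public value = 14^14 mod 563.
14^1 ≡ 14 (mod 563)
14^2 = (14^1)^2 ≡ 14^2 = 196 ≡ 196 (mod 563)
14^4 = (14^2)^2 ≡ 196^2 = 38416 ≡ 132 (mod 563)
14^8 = (14^4)^2 ≡ 132^2 = 17424 ≡ 534 (mod 563)
14^14 = 14^8 · 14^4 · 14^2 ≡ 534 · 132 · 196 ≡ 191 (mod 563).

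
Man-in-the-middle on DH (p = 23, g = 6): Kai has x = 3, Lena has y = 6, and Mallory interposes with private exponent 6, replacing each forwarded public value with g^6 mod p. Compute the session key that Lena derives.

Lena receives Mallory's public value M = 6^6 mod 23 instead of the honest one.
6^1 ≡ 6 (mod 23)
6^2 = (6^1)^2 ≡ 6^2 = 36 ≡ 13 (mod 23)
6^4 = (6^2)^2 ≡ 13^2 = 169 ≡ 8 (mod 23)
6^6 = 6^4 · 6^2 ≡ 8 · 13 ≡ 12 (mod 23).
So M = 12. Lena computes K = M^6 mod 23.
12^1 ≡ 12 (mod 23)
12^2 = (12^1)^2 ≡ 12^2 = 144 ≡ 6 (mod 23)
12^4 = (12^2)^2 ≡ 6^2 = 36 ≡ 13 (mod 23)
12^6 = 12^4 · 12^2 ≡ 13 · 6 ≡ 9 (mod 23).

9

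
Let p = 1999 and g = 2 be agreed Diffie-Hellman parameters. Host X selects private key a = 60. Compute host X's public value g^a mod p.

1832

Public value = 2^60 mod 1999.
2^1 ≡ 2 (mod 1999)
2^2 = (2^1)^2 ≡ 2^2 = 4 ≡ 4 (mod 1999)
2^4 = (2^2)^2 ≡ 4^2 = 16 ≡ 16 (mod 1999)
2^8 = (2^4)^2 ≡ 16^2 = 256 ≡ 256 (mod 1999)
2^16 = (2^8)^2 ≡ 256^2 = 65536 ≡ 1568 (mod 1999)
2^32 = (2^16)^2 ≡ 1568^2 = 2458624 ≡ 1853 (mod 1999)
2^60 = 2^32 · 2^16 · 2^8 · 2^4 ≡ 1853 · 1568 · 256 · 16 ≡ 1832 (mod 1999).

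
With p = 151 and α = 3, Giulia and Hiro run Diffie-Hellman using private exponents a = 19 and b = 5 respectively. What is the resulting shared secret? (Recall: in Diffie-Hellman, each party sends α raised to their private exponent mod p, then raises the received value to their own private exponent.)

Giulia sends A = α^a mod p = 3^19 mod 151.
3^1 ≡ 3 (mod 151)
3^2 = (3^1)^2 ≡ 3^2 = 9 ≡ 9 (mod 151)
3^4 = (3^2)^2 ≡ 9^2 = 81 ≡ 81 (mod 151)
3^8 = (3^4)^2 ≡ 81^2 = 6561 ≡ 68 (mod 151)
3^16 = (3^8)^2 ≡ 68^2 = 4624 ≡ 94 (mod 151)
3^19 = 3^16 · 3^2 · 3^1 ≡ 94 · 9 · 3 ≡ 122 (mod 151).
So A = 122. Hiro then computes K = A^b mod p = 122^5 mod 151.
122^1 ≡ 122 (mod 151)
122^2 = (122^1)^2 ≡ 122^2 = 14884 ≡ 86 (mod 151)
122^4 = (122^2)^2 ≡ 86^2 = 7396 ≡ 148 (mod 151)
122^5 = 122^4 · 122^1 ≡ 148 · 122 ≡ 87 (mod 151).

87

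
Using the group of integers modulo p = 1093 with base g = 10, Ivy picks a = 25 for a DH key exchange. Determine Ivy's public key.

464

Public value = 10^25 (mod 1093).
10^1 ≡ 10 (mod 1093)
10^2 = (10^1)^2 ≡ 10^2 = 100 ≡ 100 (mod 1093)
10^4 = (10^2)^2 ≡ 100^2 = 10000 ≡ 163 (mod 1093)
10^8 = (10^4)^2 ≡ 163^2 = 26569 ≡ 337 (mod 1093)
10^16 = (10^8)^2 ≡ 337^2 = 113569 ≡ 990 (mod 1093)
10^25 = 10^16 · 10^8 · 10^1 ≡ 990 · 337 · 10 ≡ 464 (mod 1093).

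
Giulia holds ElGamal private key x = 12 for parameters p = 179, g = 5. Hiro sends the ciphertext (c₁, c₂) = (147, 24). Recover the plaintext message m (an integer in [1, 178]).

Shared mask s = c₁^x mod p = 147^12 mod 179.
147^1 ≡ 147 (mod 179)
147^2 = (147^1)^2 ≡ 147^2 = 21609 ≡ 129 (mod 179)
147^4 = (147^2)^2 ≡ 129^2 = 16641 ≡ 173 (mod 179)
147^8 = (147^4)^2 ≡ 173^2 = 29929 ≡ 36 (mod 179)
147^12 = 147^8 · 147^4 ≡ 36 · 173 ≡ 142 (mod 179).
So s = 142; s⁻¹ ≡ 29 (mod 179).
m = c₂ · s⁻¹ mod 179 = 24 · 29 mod 179 = 159.

159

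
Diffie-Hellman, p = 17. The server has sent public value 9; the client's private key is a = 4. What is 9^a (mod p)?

Shared key K = 9^4 mod 17.
9^1 ≡ 9 (mod 17)
9^2 = (9^1)^2 ≡ 9^2 = 81 ≡ 13 (mod 17)
9^4 = (9^2)^2 ≡ 13^2 = 169 ≡ 16 (mod 17)

16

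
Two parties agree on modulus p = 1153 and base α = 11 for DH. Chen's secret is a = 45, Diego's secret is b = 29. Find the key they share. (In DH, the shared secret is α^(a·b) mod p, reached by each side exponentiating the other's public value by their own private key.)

Chen sends A = α^a mod p = 11^45 mod 1153.
11^1 ≡ 11 (mod 1153)
11^2 = (11^1)^2 ≡ 11^2 = 121 ≡ 121 (mod 1153)
11^4 = (11^2)^2 ≡ 121^2 = 14641 ≡ 805 (mod 1153)
11^8 = (11^4)^2 ≡ 805^2 = 648025 ≡ 39 (mod 1153)
11^16 = (11^8)^2 ≡ 39^2 = 1521 ≡ 368 (mod 1153)
11^32 = (11^16)^2 ≡ 368^2 = 135424 ≡ 523 (mod 1153)
11^45 = 11^32 · 11^8 · 11^4 · 11^1 ≡ 523 · 39 · 805 · 11 ≡ 291 (mod 1153).
So A = 291. Diego then computes K = A^b mod p = 291^29 mod 1153.
291^1 ≡ 291 (mod 1153)
291^2 = (291^1)^2 ≡ 291^2 = 84681 ≡ 512 (mod 1153)
291^4 = (291^2)^2 ≡ 512^2 = 262144 ≡ 413 (mod 1153)
291^8 = (291^4)^2 ≡ 413^2 = 170569 ≡ 1078 (mod 1153)
291^16 = (291^8)^2 ≡ 1078^2 = 1162084 ≡ 1013 (mod 1153)
291^29 = 291^16 · 291^8 · 291^4 · 291^1 ≡ 1013 · 1078 · 413 · 291 ≡ 1049 (mod 1153).

1049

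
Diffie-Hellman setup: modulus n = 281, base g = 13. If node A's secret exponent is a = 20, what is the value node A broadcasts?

32

Public value = 13^20 mod 281.
13^1 ≡ 13 (mod 281)
13^2 = (13^1)^2 ≡ 13^2 = 169 ≡ 169 (mod 281)
13^4 = (13^2)^2 ≡ 169^2 = 28561 ≡ 180 (mod 281)
13^8 = (13^4)^2 ≡ 180^2 = 32400 ≡ 85 (mod 281)
13^16 = (13^8)^2 ≡ 85^2 = 7225 ≡ 200 (mod 281)
13^20 = 13^16 · 13^4 ≡ 200 · 180 ≡ 32 (mod 281).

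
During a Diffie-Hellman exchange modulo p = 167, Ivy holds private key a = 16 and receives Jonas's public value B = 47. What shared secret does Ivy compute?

8

Shared key K = 47^16 mod 167.
47^1 ≡ 47 (mod 167)
47^2 = (47^1)^2 ≡ 47^2 = 2209 ≡ 38 (mod 167)
47^4 = (47^2)^2 ≡ 38^2 = 1444 ≡ 108 (mod 167)
47^8 = (47^4)^2 ≡ 108^2 = 11664 ≡ 141 (mod 167)
47^16 = (47^8)^2 ≡ 141^2 = 19881 ≡ 8 (mod 167)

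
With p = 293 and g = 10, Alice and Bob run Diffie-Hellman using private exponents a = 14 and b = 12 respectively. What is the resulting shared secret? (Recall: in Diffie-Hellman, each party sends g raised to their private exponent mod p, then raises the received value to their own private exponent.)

133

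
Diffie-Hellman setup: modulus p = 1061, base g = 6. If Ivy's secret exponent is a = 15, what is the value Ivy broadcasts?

Public value = 6^15 mod 1061.
6^1 ≡ 6 (mod 1061)
6^2 = (6^1)^2 ≡ 6^2 = 36 ≡ 36 (mod 1061)
6^4 = (6^2)^2 ≡ 36^2 = 1296 ≡ 235 (mod 1061)
6^8 = (6^4)^2 ≡ 235^2 = 55225 ≡ 53 (mod 1061)
6^15 = 6^8 · 6^4 · 6^2 · 6^1 ≡ 53 · 235 · 36 · 6 ≡ 645 (mod 1061).

645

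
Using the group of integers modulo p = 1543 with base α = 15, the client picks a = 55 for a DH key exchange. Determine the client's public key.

Public value = 15^{55} \pmod{1543}.
15^1 ≡ 15 (mod 1543)
15^2 = (15^1)^2 ≡ 15^2 = 225 ≡ 225 (mod 1543)
15^4 = (15^2)^2 ≡ 225^2 = 50625 ≡ 1249 (mod 1543)
15^8 = (15^4)^2 ≡ 1249^2 = 1560001 ≡ 28 (mod 1543)
15^16 = (15^8)^2 ≡ 28^2 = 784 ≡ 784 (mod 1543)
15^32 = (15^16)^2 ≡ 784^2 = 614656 ≡ 542 (mod 1543)
15^55 = 15^32 · 15^16 · 15^4 · 15^2 · 15^1 ≡ 542 · 784 · 1249 · 225 · 15 ≡ 817 (mod 1543).

817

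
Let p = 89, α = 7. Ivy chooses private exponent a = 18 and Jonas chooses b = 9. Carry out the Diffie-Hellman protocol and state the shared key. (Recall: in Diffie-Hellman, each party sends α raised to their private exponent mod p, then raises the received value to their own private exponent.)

Jonas sends B = α^b mod p = 7^9 mod 89.
7^1 ≡ 7 (mod 89)
7^2 = (7^1)^2 ≡ 7^2 = 49 ≡ 49 (mod 89)
7^4 = (7^2)^2 ≡ 49^2 = 2401 ≡ 87 (mod 89)
7^8 = (7^4)^2 ≡ 87^2 = 7569 ≡ 4 (mod 89)
7^9 = 7^8 · 7^1 ≡ 4 · 7 ≡ 28 (mod 89).
So B = 28. Ivy then computes K = B^a mod p = 28^18 mod 89.
28^1 ≡ 28 (mod 89)
28^2 = (28^1)^2 ≡ 28^2 = 784 ≡ 72 (mod 89)
28^4 = (28^2)^2 ≡ 72^2 = 5184 ≡ 22 (mod 89)
28^8 = (28^4)^2 ≡ 22^2 = 484 ≡ 39 (mod 89)
28^16 = (28^8)^2 ≡ 39^2 = 1521 ≡ 8 (mod 89)
28^18 = 28^16 · 28^2 ≡ 8 · 72 ≡ 42 (mod 89).

42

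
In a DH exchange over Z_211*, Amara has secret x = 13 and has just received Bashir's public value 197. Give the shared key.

197

Shared key K = 197^13 mod 211.
197^1 ≡ 197 (mod 211)
197^2 = (197^1)^2 ≡ 197^2 = 38809 ≡ 196 (mod 211)
197^4 = (197^2)^2 ≡ 196^2 = 38416 ≡ 14 (mod 211)
197^8 = (197^4)^2 ≡ 14^2 = 196 ≡ 196 (mod 211)
197^13 = 197^8 · 197^4 · 197^1 ≡ 196 · 14 · 197 ≡ 197 (mod 211).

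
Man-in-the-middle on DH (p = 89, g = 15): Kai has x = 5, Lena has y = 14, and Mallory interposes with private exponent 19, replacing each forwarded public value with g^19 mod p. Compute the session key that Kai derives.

Kai receives Mallory's public value M = 15^19 mod 89 instead of the honest one.
15^1 ≡ 15 (mod 89)
15^2 = (15^1)^2 ≡ 15^2 = 225 ≡ 47 (mod 89)
15^4 = (15^2)^2 ≡ 47^2 = 2209 ≡ 73 (mod 89)
15^8 = (15^4)^2 ≡ 73^2 = 5329 ≡ 78 (mod 89)
15^16 = (15^8)^2 ≡ 78^2 = 6084 ≡ 32 (mod 89)
15^19 = 15^16 · 15^2 · 15^1 ≡ 32 · 47 · 15 ≡ 43 (mod 89).
So M = 43. Kai computes K = M^5 mod 89.
43^1 ≡ 43 (mod 89)
43^2 = (43^1)^2 ≡ 43^2 = 1849 ≡ 69 (mod 89)
43^4 = (43^2)^2 ≡ 69^2 = 4761 ≡ 44 (mod 89)
43^5 = 43^4 · 43^1 ≡ 44 · 43 ≡ 23 (mod 89).

23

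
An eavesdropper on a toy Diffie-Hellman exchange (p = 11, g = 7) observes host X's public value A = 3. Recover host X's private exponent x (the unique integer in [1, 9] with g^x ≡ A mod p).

4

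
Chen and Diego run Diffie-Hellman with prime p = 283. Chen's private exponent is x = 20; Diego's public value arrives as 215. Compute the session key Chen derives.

Shared key K = 215^20 mod 283.
215^1 ≡ 215 (mod 283)
215^2 = (215^1)^2 ≡ 215^2 = 46225 ≡ 96 (mod 283)
215^4 = (215^2)^2 ≡ 96^2 = 9216 ≡ 160 (mod 283)
215^8 = (215^4)^2 ≡ 160^2 = 25600 ≡ 130 (mod 283)
215^16 = (215^8)^2 ≡ 130^2 = 16900 ≡ 203 (mod 283)
215^20 = 215^16 · 215^4 ≡ 203 · 160 ≡ 218 (mod 283).

218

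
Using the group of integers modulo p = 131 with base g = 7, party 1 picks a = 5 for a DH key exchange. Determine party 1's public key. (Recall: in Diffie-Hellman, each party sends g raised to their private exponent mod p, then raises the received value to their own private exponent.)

39

Public value = 7^5 mod 131.
7^1 ≡ 7 (mod 131)
7^2 = (7^1)^2 ≡ 7^2 = 49 ≡ 49 (mod 131)
7^4 = (7^2)^2 ≡ 49^2 = 2401 ≡ 43 (mod 131)
7^5 = 7^4 · 7^1 ≡ 43 · 7 ≡ 39 (mod 131).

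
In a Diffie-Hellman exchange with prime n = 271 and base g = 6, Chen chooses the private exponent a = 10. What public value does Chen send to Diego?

114

Public value = 6^{10} \pmod{271}.
6^1 ≡ 6 (mod 271)
6^2 = (6^1)^2 ≡ 6^2 = 36 ≡ 36 (mod 271)
6^4 = (6^2)^2 ≡ 36^2 = 1296 ≡ 212 (mod 271)
6^8 = (6^4)^2 ≡ 212^2 = 44944 ≡ 229 (mod 271)
6^10 = 6^8 · 6^2 ≡ 229 · 36 ≡ 114 (mod 271).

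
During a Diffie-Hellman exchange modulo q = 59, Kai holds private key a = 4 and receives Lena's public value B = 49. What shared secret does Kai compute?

Shared key K = 49^4 mod 59.
49^1 ≡ 49 (mod 59)
49^2 = (49^1)^2 ≡ 49^2 = 2401 ≡ 41 (mod 59)
49^4 = (49^2)^2 ≡ 41^2 = 1681 ≡ 29 (mod 59)

29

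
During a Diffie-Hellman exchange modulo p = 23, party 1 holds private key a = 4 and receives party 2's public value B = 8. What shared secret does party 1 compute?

2

Shared key K = 8^4 mod 23.
8^1 ≡ 8 (mod 23)
8^2 = (8^1)^2 ≡ 8^2 = 64 ≡ 18 (mod 23)
8^4 = (8^2)^2 ≡ 18^2 = 324 ≡ 2 (mod 23)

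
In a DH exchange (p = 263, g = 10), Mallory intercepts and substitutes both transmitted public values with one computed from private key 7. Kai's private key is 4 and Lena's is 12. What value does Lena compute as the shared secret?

Lena receives Mallory's public value M = 10^7 mod 263 instead of the honest one.
10^1 ≡ 10 (mod 263)
10^2 = (10^1)^2 ≡ 10^2 = 100 ≡ 100 (mod 263)
10^4 = (10^2)^2 ≡ 100^2 = 10000 ≡ 6 (mod 263)
10^7 = 10^4 · 10^2 · 10^1 ≡ 6 · 100 · 10 ≡ 214 (mod 263).
So M = 214. Lena computes K = M^12 mod 263.
214^1 ≡ 214 (mod 263)
214^2 = (214^1)^2 ≡ 214^2 = 45796 ≡ 34 (mod 263)
214^4 = (214^2)^2 ≡ 34^2 = 1156 ≡ 104 (mod 263)
214^8 = (214^4)^2 ≡ 104^2 = 10816 ≡ 33 (mod 263)
214^12 = 214^8 · 214^4 ≡ 33 · 104 ≡ 13 (mod 263).

13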